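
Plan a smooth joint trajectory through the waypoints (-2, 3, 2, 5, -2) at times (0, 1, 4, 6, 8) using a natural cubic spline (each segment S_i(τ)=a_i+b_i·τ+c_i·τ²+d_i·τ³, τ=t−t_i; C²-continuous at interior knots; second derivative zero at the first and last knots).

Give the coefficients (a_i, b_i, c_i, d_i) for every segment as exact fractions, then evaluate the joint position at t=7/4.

  seg 0: a=-2 b=4739/804 c=0 d=-719/804
  seg 1: a=3 b=1291/402 c=-719/268 d=1207/2412
  seg 2: a=2 b=503/804 c=122/67 d=-2225/3216
  seg 3: a=5 b=-79/201 c=-1249/536 d=1249/3216
S(7/4) = 70505/17152

Δ: Δ0=5, Δ1=-1/3, Δ2=3/2, Δ3=-7/2
row 1: diag=8, rhs=-32; c'=3/8, d'=-4
row 2: denom=10−3·3/8=71/8; d'=(11−3·-4)/(71/8)=184/71
row 3: denom=8−2·16/71=536/71; d'=(-30−2·184/71)/(536/71)=-1249/268
back: M3=-1249/268
back: M2=184/71−16/71·-1249/268=244/67
back: M1=-4−3/8·244/67=-719/134
M: M0=0, M1=-719/134, M2=244/67, M3=-1249/268, M4=0
seg 0: a=-2, c=M0/2=0, d=(M1−M0)/(6·1)=-719/804, b=Δ0−h0·(2M0+M1)/6=4739/804
seg 1: a=3, c=M1/2=-719/268, d=(M2−M1)/(6·3)=1207/2412, b=Δ1−h1·(2M1+M2)/6=1291/402
seg 2: a=2, c=M2/2=122/67, d=(M3−M2)/(6·2)=-2225/3216, b=Δ2−h2·(2M2+M3)/6=503/804
seg 3: a=5, c=M3/2=-1249/536, d=(M4−M3)/(6·2)=1249/3216, b=Δ3−h3·(2M3+M4)/6=-79/201
t_q=7/4 → seg 1, τ=3/4; S=3+1291/402·τ+-719/268·τ²+1207/2412·τ³=70505/17152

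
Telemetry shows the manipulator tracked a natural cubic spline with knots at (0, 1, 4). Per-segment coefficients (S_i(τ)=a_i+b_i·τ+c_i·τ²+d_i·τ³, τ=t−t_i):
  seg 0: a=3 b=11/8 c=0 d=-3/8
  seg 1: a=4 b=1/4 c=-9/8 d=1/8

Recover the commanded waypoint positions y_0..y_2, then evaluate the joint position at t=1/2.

y_0=3 y_1=4 y_2=-2
S(1/2) = 233/64

y_0 = S_0(0) = a_0 = 3
y_1 = S_1(0) = a_1 = 4
y_2 = S_1(3) = -2
t_q=1/2 is in segment 0 (τ=1/2); S_0(τ)=233/64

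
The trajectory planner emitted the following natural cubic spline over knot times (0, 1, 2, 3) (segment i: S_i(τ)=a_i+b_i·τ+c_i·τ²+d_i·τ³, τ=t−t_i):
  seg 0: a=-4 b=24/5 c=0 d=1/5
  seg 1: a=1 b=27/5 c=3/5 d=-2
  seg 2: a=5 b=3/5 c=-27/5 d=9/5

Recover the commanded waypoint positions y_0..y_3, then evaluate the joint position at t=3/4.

y_0=-4 y_1=1 y_2=5 y_3=2
S(3/4) = -101/320

y_0 = S_0(0) = a_0 = -4
y_1 = S_1(0) = a_1 = 1
y_2 = S_2(0) = a_2 = 5
y_3 = S_2(1) = 2
t_q=3/4 is in segment 0 (τ=3/4); S_0(τ)=-101/320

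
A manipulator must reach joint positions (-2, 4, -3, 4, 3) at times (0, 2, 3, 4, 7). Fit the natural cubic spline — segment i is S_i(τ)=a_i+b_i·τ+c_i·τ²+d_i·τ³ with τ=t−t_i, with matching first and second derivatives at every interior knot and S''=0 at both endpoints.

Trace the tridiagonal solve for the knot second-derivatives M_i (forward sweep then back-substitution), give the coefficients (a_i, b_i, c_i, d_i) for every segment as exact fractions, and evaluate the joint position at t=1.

  seg 0: a=-2 b=2089/267 c=0 d=-322/267
  seg 1: a=4 b=-1775/267 c=-644/89 d=1838/267
  seg 2: a=-3 b=-125/267 c=1194/89 d=-1588/267
  seg 3: a=4 b=2275/267 c=-394/89 d=394/801
S(1) = 411/89

Δ: Δ0=3, Δ1=-7, Δ2=7, Δ3=-1/3
row 1: diag=6, rhs=-60; c'=1/6, d'=-10
row 2: denom=4−1·1/6=23/6; d'=(84−1·-10)/(23/6)=564/23
row 3: denom=8−1·6/23=178/23; d'=(-44−1·564/23)/(178/23)=-788/89
back: M3=-788/89
back: M2=564/23−6/23·-788/89=2388/89
back: M1=-10−1/6·2388/89=-1288/89
M: M0=0, M1=-1288/89, M2=2388/89, M3=-788/89, M4=0
seg 0: a=-2, c=M0/2=0, d=(M1−M0)/(6·2)=-322/267, b=Δ0−h0·(2M0+M1)/6=2089/267
seg 1: a=4, c=M1/2=-644/89, d=(M2−M1)/(6·1)=1838/267, b=Δ1−h1·(2M1+M2)/6=-1775/267
seg 2: a=-3, c=M2/2=1194/89, d=(M3−M2)/(6·1)=-1588/267, b=Δ2−h2·(2M2+M3)/6=-125/267
seg 3: a=4, c=M3/2=-394/89, d=(M4−M3)/(6·3)=394/801, b=Δ3−h3·(2M3+M4)/6=2275/267
t_q=1 → seg 0, τ=1; S=-2+2089/267·τ+0·τ²+-322/267·τ³=411/89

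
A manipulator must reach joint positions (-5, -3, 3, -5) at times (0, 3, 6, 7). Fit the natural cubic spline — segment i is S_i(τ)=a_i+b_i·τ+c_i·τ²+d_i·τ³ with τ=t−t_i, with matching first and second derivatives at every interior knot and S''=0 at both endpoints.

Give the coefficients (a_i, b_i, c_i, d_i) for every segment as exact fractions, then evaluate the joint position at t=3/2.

Δ: Δ0=2/3, Δ1=2, Δ2=-8
row 1: diag=12, rhs=8; c'=1/4, d'=2/3
row 2: denom=8−3·1/4=29/4; d'=(-60−3·2/3)/(29/4)=-248/29
back: M2=-248/29
back: M1=2/3−1/4·-248/29=244/87
M: M0=0, M1=244/87, M2=-248/29, M3=0
seg 0: a=-5, c=M0/2=0, d=(M1−M0)/(6·3)=122/783, b=Δ0−h0·(2M0+M1)/6=-64/87
seg 1: a=-3, c=M1/2=122/87, d=(M2−M1)/(6·3)=-494/783, b=Δ1−h1·(2M1+M2)/6=302/87
seg 2: a=3, c=M2/2=-124/29, d=(M3−M2)/(6·1)=124/87, b=Δ2−h2·(2M2+M3)/6=-448/87
t_q=3/2 → seg 0, τ=3/2; S=-5+-64/87·τ+0·τ²+122/783·τ³=-647/116

  seg 0: a=-5 b=-64/87 c=0 d=122/783
  seg 1: a=-3 b=302/87 c=122/87 d=-494/783
  seg 2: a=3 b=-448/87 c=-124/29 d=124/87
S(3/2) = -647/116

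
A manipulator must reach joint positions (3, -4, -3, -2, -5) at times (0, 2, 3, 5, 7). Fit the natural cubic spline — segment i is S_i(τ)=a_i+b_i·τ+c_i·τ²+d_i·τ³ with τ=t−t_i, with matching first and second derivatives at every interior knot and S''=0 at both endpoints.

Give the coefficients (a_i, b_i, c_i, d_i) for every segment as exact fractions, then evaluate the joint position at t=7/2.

  seg 0: a=3 b=-323/64 c=0 d=99/256
  seg 1: a=-4 b=-13/32 c=297/128 d=-117/128
  seg 2: a=-3 b=191/128 c=-27/64 d=-19/512
  seg 3: a=-2 b=-41/64 c=-165/256 d=55/512
S(7/2) = -9683/4096

Δ: Δ0=-7/2, Δ1=1, Δ2=1/2, Δ3=-3/2
row 1: diag=6, rhs=27; c'=1/6, d'=9/2
row 2: denom=6−1·1/6=35/6; d'=(-3−1·9/2)/(35/6)=-9/7
row 3: denom=8−2·12/35=256/35; d'=(-12−2·-9/7)/(256/35)=-165/128
back: M3=-165/128
back: M2=-9/7−12/35·-165/128=-27/32
back: M1=9/2−1/6·-27/32=297/64
M: M0=0, M1=297/64, M2=-27/32, M3=-165/128, M4=0
seg 0: a=3, c=M0/2=0, d=(M1−M0)/(6·2)=99/256, b=Δ0−h0·(2M0+M1)/6=-323/64
seg 1: a=-4, c=M1/2=297/128, d=(M2−M1)/(6·1)=-117/128, b=Δ1−h1·(2M1+M2)/6=-13/32
seg 2: a=-3, c=M2/2=-27/64, d=(M3−M2)/(6·2)=-19/512, b=Δ2−h2·(2M2+M3)/6=191/128
seg 3: a=-2, c=M3/2=-165/256, d=(M4−M3)/(6·2)=55/512, b=Δ3−h3·(2M3+M4)/6=-41/64
t_q=7/2 → seg 2, τ=1/2; S=-3+191/128·τ+-27/64·τ²+-19/512·τ³=-9683/4096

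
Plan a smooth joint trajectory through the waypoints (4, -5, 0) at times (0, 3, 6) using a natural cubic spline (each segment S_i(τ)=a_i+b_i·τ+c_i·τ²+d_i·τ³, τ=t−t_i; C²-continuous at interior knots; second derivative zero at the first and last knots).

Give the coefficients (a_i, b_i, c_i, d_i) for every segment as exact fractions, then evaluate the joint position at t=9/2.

  seg 0: a=4 b=-25/6 c=0 d=7/54
  seg 1: a=-5 b=-2/3 c=7/6 d=-7/54
S(9/2) = -61/16

Δ: Δ0=-3, Δ1=5/3
row 1: diag=12, rhs=28; c'=1/4, d'=7/3
back: M1=7/3
M: M0=0, M1=7/3, M2=0
seg 0: a=4, c=M0/2=0, d=(M1−M0)/(6·3)=7/54, b=Δ0−h0·(2M0+M1)/6=-25/6
seg 1: a=-5, c=M1/2=7/6, d=(M2−M1)/(6·3)=-7/54, b=Δ1−h1·(2M1+M2)/6=-2/3
t_q=9/2 → seg 1, τ=3/2; S=-5+-2/3·τ+7/6·τ²+-7/54·τ³=-61/16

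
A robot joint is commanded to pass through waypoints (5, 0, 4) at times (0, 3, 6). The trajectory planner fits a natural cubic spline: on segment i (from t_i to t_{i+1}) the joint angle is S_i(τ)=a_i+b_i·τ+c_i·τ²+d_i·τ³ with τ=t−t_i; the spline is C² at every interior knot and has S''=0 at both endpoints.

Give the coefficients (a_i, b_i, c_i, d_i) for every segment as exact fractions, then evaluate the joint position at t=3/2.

Δ: Δ0=-5/3, Δ1=4/3
row 1: diag=12, rhs=18; c'=1/4, d'=3/2
back: M1=3/2
M: M0=0, M1=3/2, M2=0
seg 0: a=5, c=M0/2=0, d=(M1−M0)/(6·3)=1/12, b=Δ0−h0·(2M0+M1)/6=-29/12
seg 1: a=0, c=M1/2=3/4, d=(M2−M1)/(6·3)=-1/12, b=Δ1−h1·(2M1+M2)/6=-1/6
t_q=3/2 → seg 0, τ=3/2; S=5+-29/12·τ+0·τ²+1/12·τ³=53/32

  seg 0: a=5 b=-29/12 c=0 d=1/12
  seg 1: a=0 b=-1/6 c=3/4 d=-1/12
S(3/2) = 53/32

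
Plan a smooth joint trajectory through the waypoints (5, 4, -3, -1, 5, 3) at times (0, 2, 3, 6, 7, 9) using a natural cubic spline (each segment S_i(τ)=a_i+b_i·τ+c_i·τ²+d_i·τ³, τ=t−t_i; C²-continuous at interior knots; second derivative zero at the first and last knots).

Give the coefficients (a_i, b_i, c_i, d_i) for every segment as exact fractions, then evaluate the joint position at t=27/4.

  seg 0: a=5 b=22381/11310 c=0 d=-7009/11310
  seg 1: a=4 b=-61727/11310 c=-7009/1885 d=24611/11310
  seg 2: a=-3 b=-36001/5655 c=10593/3770 d=-9/58
  seg 3: a=-1 b=71287/11310 c=2664/1885 d=-19411/11310
  seg 4: a=5 b=22511/5655 c=-14083/3770 d=14083/22620
S(27/4) = 916421/241280

Δ: Δ0=-1/2, Δ1=-7, Δ2=2/3, Δ3=6, Δ4=-1
row 1: diag=6, rhs=-39; c'=1/6, d'=-13/2
row 2: denom=8−1·1/6=47/6; d'=(46−1·-13/2)/(47/6)=315/47
row 3: denom=8−3·18/47=322/47; d'=(32−3·315/47)/(322/47)=559/322
row 4: denom=6−1·47/322=1885/322; d'=(-42−1·559/322)/(1885/322)=-14083/1885
back: M4=-14083/1885
back: M3=559/322−47/322·-14083/1885=5328/1885
back: M2=315/47−18/47·5328/1885=10593/1885
back: M1=-13/2−1/6·10593/1885=-14018/1885
M: M0=0, M1=-14018/1885, M2=10593/1885, M3=5328/1885, M4=-14083/1885, M5=0
seg 0: a=5, c=M0/2=0, d=(M1−M0)/(6·2)=-7009/11310, b=Δ0−h0·(2M0+M1)/6=22381/11310
seg 1: a=4, c=M1/2=-7009/1885, d=(M2−M1)/(6·1)=24611/11310, b=Δ1−h1·(2M1+M2)/6=-61727/11310
seg 2: a=-3, c=M2/2=10593/3770, d=(M3−M2)/(6·3)=-9/58, b=Δ2−h2·(2M2+M3)/6=-36001/5655
seg 3: a=-1, c=M3/2=2664/1885, d=(M4−M3)/(6·1)=-19411/11310, b=Δ3−h3·(2M3+M4)/6=71287/11310
seg 4: a=5, c=M4/2=-14083/3770, d=(M5−M4)/(6·2)=14083/22620, b=Δ4−h4·(2M4+M5)/6=22511/5655
t_q=27/4 → seg 3, τ=3/4; S=-1+71287/11310·τ+2664/1885·τ²+-19411/11310·τ³=916421/241280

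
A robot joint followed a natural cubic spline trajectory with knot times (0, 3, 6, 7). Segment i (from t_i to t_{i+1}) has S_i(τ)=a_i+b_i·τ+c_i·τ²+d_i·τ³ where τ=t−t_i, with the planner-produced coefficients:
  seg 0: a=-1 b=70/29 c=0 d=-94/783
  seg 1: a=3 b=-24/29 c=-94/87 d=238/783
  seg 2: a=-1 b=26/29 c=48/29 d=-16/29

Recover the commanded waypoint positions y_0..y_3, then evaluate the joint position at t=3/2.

y_0 = S_0(0) = a_0 = -1
y_1 = S_1(0) = a_1 = 3
y_2 = S_2(0) = a_2 = -1
y_3 = S_2(1) = 1
t_q=3/2 is in segment 0 (τ=3/2); S_0(τ)=257/116

y_0=-1 y_1=3 y_2=-1 y_3=1
S(3/2) = 257/116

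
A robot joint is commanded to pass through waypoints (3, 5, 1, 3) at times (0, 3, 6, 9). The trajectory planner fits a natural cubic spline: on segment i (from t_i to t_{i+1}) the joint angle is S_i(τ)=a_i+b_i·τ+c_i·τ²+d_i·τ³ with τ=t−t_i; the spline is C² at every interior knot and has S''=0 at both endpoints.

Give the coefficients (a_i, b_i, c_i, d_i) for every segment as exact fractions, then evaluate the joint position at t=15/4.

  seg 0: a=3 b=4/3 c=0 d=-2/27
  seg 1: a=5 b=-2/3 c=-2/3 d=4/27
  seg 2: a=1 b=-2/3 c=2/3 d=-2/27
S(15/4) = 67/16

Δ: Δ0=2/3, Δ1=-4/3, Δ2=2/3
row 1: diag=12, rhs=-12; c'=1/4, d'=-1
row 2: denom=12−3·1/4=45/4; d'=(12−3·-1)/(45/4)=4/3
back: M2=4/3
back: M1=-1−1/4·4/3=-4/3
M: M0=0, M1=-4/3, M2=4/3, M3=0
seg 0: a=3, c=M0/2=0, d=(M1−M0)/(6·3)=-2/27, b=Δ0−h0·(2M0+M1)/6=4/3
seg 1: a=5, c=M1/2=-2/3, d=(M2−M1)/(6·3)=4/27, b=Δ1−h1·(2M1+M2)/6=-2/3
seg 2: a=1, c=M2/2=2/3, d=(M3−M2)/(6·3)=-2/27, b=Δ2−h2·(2M2+M3)/6=-2/3
t_q=15/4 → seg 1, τ=3/4; S=5+-2/3·τ+-2/3·τ²+4/27·τ³=67/16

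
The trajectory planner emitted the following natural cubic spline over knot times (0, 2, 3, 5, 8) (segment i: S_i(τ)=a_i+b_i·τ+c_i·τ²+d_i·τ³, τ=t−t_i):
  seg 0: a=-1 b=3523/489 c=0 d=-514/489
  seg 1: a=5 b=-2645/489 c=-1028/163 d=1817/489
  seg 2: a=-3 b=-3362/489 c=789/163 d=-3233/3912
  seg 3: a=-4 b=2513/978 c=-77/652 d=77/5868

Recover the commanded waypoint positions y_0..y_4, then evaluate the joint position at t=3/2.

y_0 = S_0(0) = a_0 = -1
y_1 = S_1(0) = a_1 = 5
y_2 = S_2(0) = a_2 = -3
y_3 = S_3(0) = a_3 = -4
y_4 = S_3(3) = 3
t_q=3/2 is in segment 0 (τ=3/2); S_0(τ)=4081/652

y_0=-1 y_1=5 y_2=-3 y_3=-4 y_4=3
S(3/2) = 4081/652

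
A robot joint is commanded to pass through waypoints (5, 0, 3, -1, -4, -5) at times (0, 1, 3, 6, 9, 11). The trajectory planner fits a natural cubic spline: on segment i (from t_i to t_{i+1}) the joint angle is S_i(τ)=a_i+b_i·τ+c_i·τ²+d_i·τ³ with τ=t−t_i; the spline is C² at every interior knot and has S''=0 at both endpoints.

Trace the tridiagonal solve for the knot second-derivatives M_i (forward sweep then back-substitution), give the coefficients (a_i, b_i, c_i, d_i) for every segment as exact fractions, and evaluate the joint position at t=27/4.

  seg 0: a=5 b=-17825/2838 c=0 d=3635/2838
  seg 1: a=0 b=-3460/1419 c=3635/946 d=-10633/11352
  seg 2: a=3 b=4801/2838 c=-3363/1892 d=13097/51084
  seg 3: a=-1 b=-11641/5676 c=752/1419 d=-3059/51084
  seg 4: a=-4 b=-1385/2838 c=-17/1892 d=17/11352
S(27/4) = -24937/11008

Δ: Δ0=-5, Δ1=3/2, Δ2=-4/3, Δ3=-1, Δ4=-1/2
row 1: diag=6, rhs=39; c'=1/3, d'=13/2
row 2: denom=10−2·1/3=28/3; d'=(-17−2·13/2)/(28/3)=-45/14
row 3: denom=12−3·9/28=309/28; d'=(2−3·-45/14)/(309/28)=326/309
row 4: denom=10−3·28/103=946/103; d'=(3−3·326/309)/(946/103)=-17/946
back: M4=-17/946
back: M3=326/309−28/103·-17/946=1504/1419
back: M2=-45/14−9/28·1504/1419=-3363/946
back: M1=13/2−1/3·-3363/946=3635/473
M: M0=0, M1=3635/473, M2=-3363/946, M3=1504/1419, M4=-17/946, M5=0
seg 0: a=5, c=M0/2=0, d=(M1−M0)/(6·1)=3635/2838, b=Δ0−h0·(2M0+M1)/6=-17825/2838
seg 1: a=0, c=M1/2=3635/946, d=(M2−M1)/(6·2)=-10633/11352, b=Δ1−h1·(2M1+M2)/6=-3460/1419
seg 2: a=3, c=M2/2=-3363/1892, d=(M3−M2)/(6·3)=13097/51084, b=Δ2−h2·(2M2+M3)/6=4801/2838
seg 3: a=-1, c=M3/2=752/1419, d=(M4−M3)/(6·3)=-3059/51084, b=Δ3−h3·(2M3+M4)/6=-11641/5676
seg 4: a=-4, c=M4/2=-17/1892, d=(M5−M4)/(6·2)=17/11352, b=Δ4−h4·(2M4+M5)/6=-1385/2838
t_q=27/4 → seg 3, τ=3/4; S=-1+-11641/5676·τ+752/1419·τ²+-3059/51084·τ³=-24937/11008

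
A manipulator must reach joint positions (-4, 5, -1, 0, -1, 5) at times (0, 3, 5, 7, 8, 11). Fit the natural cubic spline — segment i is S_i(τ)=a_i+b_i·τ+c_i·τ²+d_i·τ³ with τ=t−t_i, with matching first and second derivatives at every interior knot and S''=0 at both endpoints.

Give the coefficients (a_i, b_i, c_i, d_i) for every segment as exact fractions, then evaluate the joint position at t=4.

Δ: Δ0=3, Δ1=-3, Δ2=1/2, Δ3=-1, Δ4=2
row 1: diag=10, rhs=-36; c'=1/5, d'=-18/5
row 2: denom=8−2·1/5=38/5; d'=(21−2·-18/5)/(38/5)=141/38
row 3: denom=6−2·5/19=104/19; d'=(-9−2·141/38)/(104/19)=-3
row 4: denom=8−1·19/104=813/104; d'=(18−1·-3)/(813/104)=728/271
back: M4=728/271
back: M3=-3−19/104·728/271=-946/271
back: M2=141/38−5/19·-946/271=2509/542
back: M1=-18/5−1/5·2509/542=-2453/542
M: M0=0, M1=-2453/542, M2=2509/542, M3=-946/271, M4=728/271, M5=0
seg 0: a=-4, c=M0/2=0, d=(M1−M0)/(6·3)=-2453/9756, b=Δ0−h0·(2M0+M1)/6=5705/1084
seg 1: a=5, c=M1/2=-2453/1084, d=(M2−M1)/(6·2)=827/1084, b=Δ1−h1·(2M1+M2)/6=-827/542
seg 2: a=-1, c=M2/2=2509/1084, d=(M3−M2)/(6·2)=-1467/2168, b=Δ2−h2·(2M2+M3)/6=-771/542
seg 3: a=0, c=M3/2=-473/271, d=(M4−M3)/(6·1)=279/271, b=Δ3−h3·(2M3+M4)/6=-77/271
seg 4: a=-1, c=M4/2=364/271, d=(M5−M4)/(6·3)=-364/2439, b=Δ4−h4·(2M4+M5)/6=-186/271
t_q=4 → seg 1, τ=1; S=5+-827/542·τ+-2453/1084·τ²+827/1084·τ³=535/271

  seg 0: a=-4 b=5705/1084 c=0 d=-2453/9756
  seg 1: a=5 b=-827/542 c=-2453/1084 d=827/1084
  seg 2: a=-1 b=-771/542 c=2509/1084 d=-1467/2168
  seg 3: a=0 b=-77/271 c=-473/271 d=279/271
  seg 4: a=-1 b=-186/271 c=364/271 d=-364/2439
S(4) = 535/271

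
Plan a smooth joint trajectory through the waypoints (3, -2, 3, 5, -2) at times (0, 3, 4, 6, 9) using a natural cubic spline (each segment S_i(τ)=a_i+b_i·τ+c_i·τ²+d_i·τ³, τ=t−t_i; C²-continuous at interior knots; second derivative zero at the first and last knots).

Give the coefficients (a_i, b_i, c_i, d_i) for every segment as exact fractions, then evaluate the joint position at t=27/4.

Δ: Δ0=-5/3, Δ1=5, Δ2=1, Δ3=-7/3
row 1: diag=8, rhs=40; c'=1/8, d'=5
row 2: denom=6−1·1/8=47/8; d'=(-24−1·5)/(47/8)=-232/47
row 3: denom=10−2·16/47=438/47; d'=(-20−2·-232/47)/(438/47)=-238/219
back: M3=-238/219
back: M2=-232/47−16/47·-238/219=-1000/219
back: M1=5−1/8·-1000/219=1220/219
M: M0=0, M1=1220/219, M2=-1000/219, M3=-238/219, M4=0
seg 0: a=3, c=M0/2=0, d=(M1−M0)/(6·3)=610/1971, b=Δ0−h0·(2M0+M1)/6=-325/73
seg 1: a=-2, c=M1/2=610/219, d=(M2−M1)/(6·1)=-370/219, b=Δ1−h1·(2M1+M2)/6=285/73
seg 2: a=3, c=M2/2=-500/219, d=(M3−M2)/(6·2)=127/438, b=Δ2−h2·(2M2+M3)/6=965/219
seg 3: a=5, c=M3/2=-119/219, d=(M4−M3)/(6·3)=119/1971, b=Δ3−h3·(2M3+M4)/6=-91/73
t_q=27/4 → seg 3, τ=3/4; S=5+-91/73·τ+-119/219·τ²+119/1971·τ³=17683/4672

  seg 0: a=3 b=-325/73 c=0 d=610/1971
  seg 1: a=-2 b=285/73 c=610/219 d=-370/219
  seg 2: a=3 b=965/219 c=-500/219 d=127/438
  seg 3: a=5 b=-91/73 c=-119/219 d=119/1971
S(27/4) = 17683/4672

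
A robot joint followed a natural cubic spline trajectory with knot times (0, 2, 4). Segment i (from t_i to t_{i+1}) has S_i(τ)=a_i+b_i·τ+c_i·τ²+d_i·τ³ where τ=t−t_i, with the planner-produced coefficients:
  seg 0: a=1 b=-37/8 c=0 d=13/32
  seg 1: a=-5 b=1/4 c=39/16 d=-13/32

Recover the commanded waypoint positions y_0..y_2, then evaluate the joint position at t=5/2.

y_0 = S_0(0) = a_0 = 1
y_1 = S_1(0) = a_1 = -5
y_2 = S_1(2) = 2
t_q=5/2 is in segment 1 (τ=1/2); S_1(τ)=-1105/256

y_0=1 y_1=-5 y_2=2
S(5/2) = -1105/256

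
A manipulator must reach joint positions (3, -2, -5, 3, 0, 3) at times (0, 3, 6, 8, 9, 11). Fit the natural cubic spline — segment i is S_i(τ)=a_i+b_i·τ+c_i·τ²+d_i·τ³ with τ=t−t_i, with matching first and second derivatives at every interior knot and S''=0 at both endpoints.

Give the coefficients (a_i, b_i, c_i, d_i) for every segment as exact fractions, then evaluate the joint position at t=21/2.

  seg 0: a=3 b=-385/327 c=0 d=-160/2943
  seg 1: a=-2 b=-865/327 c=-160/327 d=1018/2943
  seg 2: a=-5 b=1229/327 c=286/109 d=-1637/1308
  seg 3: a=3 b=-250/327 c=-1065/218 d=1733/654
  seg 4: a=0 b=-1691/654 c=334/109 d=-167/327
S(21/2) = 1127/872

Δ: Δ0=-5/3, Δ1=-1, Δ2=4, Δ3=-3, Δ4=3/2
row 1: diag=12, rhs=4; c'=1/4, d'=1/3
row 2: denom=10−3·1/4=37/4; d'=(30−3·1/3)/(37/4)=116/37
row 3: denom=6−2·8/37=206/37; d'=(-42−2·116/37)/(206/37)=-893/103
row 4: denom=6−1·37/206=1199/206; d'=(27−1·-893/103)/(1199/206)=668/109
back: M4=668/109
back: M3=-893/103−37/206·668/109=-1065/109
back: M2=116/37−8/37·-1065/109=572/109
back: M1=1/3−1/4·572/109=-320/327
M: M0=0, M1=-320/327, M2=572/109, M3=-1065/109, M4=668/109, M5=0
seg 0: a=3, c=M0/2=0, d=(M1−M0)/(6·3)=-160/2943, b=Δ0−h0·(2M0+M1)/6=-385/327
seg 1: a=-2, c=M1/2=-160/327, d=(M2−M1)/(6·3)=1018/2943, b=Δ1−h1·(2M1+M2)/6=-865/327
seg 2: a=-5, c=M2/2=286/109, d=(M3−M2)/(6·2)=-1637/1308, b=Δ2−h2·(2M2+M3)/6=1229/327
seg 3: a=3, c=M3/2=-1065/218, d=(M4−M3)/(6·1)=1733/654, b=Δ3−h3·(2M3+M4)/6=-250/327
seg 4: a=0, c=M4/2=334/109, d=(M5−M4)/(6·2)=-167/327, b=Δ4−h4·(2M4+M5)/6=-1691/654
t_q=21/2 → seg 4, τ=3/2; S=0+-1691/654·τ+334/109·τ²+-167/327·τ³=1127/872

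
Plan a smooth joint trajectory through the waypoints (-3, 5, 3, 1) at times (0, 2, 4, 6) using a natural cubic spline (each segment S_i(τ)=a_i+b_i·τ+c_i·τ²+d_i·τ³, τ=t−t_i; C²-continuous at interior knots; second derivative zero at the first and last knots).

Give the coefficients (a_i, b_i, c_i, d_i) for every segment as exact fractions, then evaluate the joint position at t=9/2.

Δ: Δ0=4, Δ1=-1, Δ2=-1
row 1: diag=8, rhs=-30; c'=1/4, d'=-15/4
row 2: denom=8−2·1/4=15/2; d'=(0−2·-15/4)/(15/2)=1
back: M2=1
back: M1=-15/4−1/4·1=-4
M: M0=0, M1=-4, M2=1, M3=0
seg 0: a=-3, c=M0/2=0, d=(M1−M0)/(6·2)=-1/3, b=Δ0−h0·(2M0+M1)/6=16/3
seg 1: a=5, c=M1/2=-2, d=(M2−M1)/(6·2)=5/12, b=Δ1−h1·(2M1+M2)/6=4/3
seg 2: a=3, c=M2/2=1/2, d=(M3−M2)/(6·2)=-1/12, b=Δ2−h2·(2M2+M3)/6=-5/3
t_q=9/2 → seg 2, τ=1/2; S=3+-5/3·τ+1/2·τ²+-1/12·τ³=73/32

  seg 0: a=-3 b=16/3 c=0 d=-1/3
  seg 1: a=5 b=4/3 c=-2 d=5/12
  seg 2: a=3 b=-5/3 c=1/2 d=-1/12
S(9/2) = 73/32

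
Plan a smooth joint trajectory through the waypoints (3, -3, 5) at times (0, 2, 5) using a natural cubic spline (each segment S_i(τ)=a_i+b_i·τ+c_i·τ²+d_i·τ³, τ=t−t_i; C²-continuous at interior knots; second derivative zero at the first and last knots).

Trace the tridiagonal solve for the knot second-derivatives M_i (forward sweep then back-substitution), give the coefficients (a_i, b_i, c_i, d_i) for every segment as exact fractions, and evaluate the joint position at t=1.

  seg 0: a=3 b=-62/15 c=0 d=17/60
  seg 1: a=-3 b=-11/15 c=17/10 d=-17/90
S(1) = -17/20

Δ: Δ0=-3, Δ1=8/3
row 1: diag=10, rhs=34; c'=3/10, d'=17/5
back: M1=17/5
M: M0=0, M1=17/5, M2=0
seg 0: a=3, c=M0/2=0, d=(M1−M0)/(6·2)=17/60, b=Δ0−h0·(2M0+M1)/6=-62/15
seg 1: a=-3, c=M1/2=17/10, d=(M2−M1)/(6·3)=-17/90, b=Δ1−h1·(2M1+M2)/6=-11/15
t_q=1 → seg 0, τ=1; S=3+-62/15·τ+0·τ²+17/60·τ³=-17/20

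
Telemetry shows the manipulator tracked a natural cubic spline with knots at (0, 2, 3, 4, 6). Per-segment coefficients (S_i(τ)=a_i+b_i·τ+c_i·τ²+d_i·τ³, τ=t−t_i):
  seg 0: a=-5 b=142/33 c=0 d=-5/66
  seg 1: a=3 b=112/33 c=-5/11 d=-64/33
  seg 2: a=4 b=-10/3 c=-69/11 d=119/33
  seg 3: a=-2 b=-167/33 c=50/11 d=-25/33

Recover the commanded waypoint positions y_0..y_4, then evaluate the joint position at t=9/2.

y_0 = S_0(0) = a_0 = -5
y_1 = S_1(0) = a_1 = 3
y_2 = S_2(0) = a_2 = 4
y_3 = S_3(0) = a_3 = -2
y_4 = S_3(2) = 0
t_q=9/2 is in segment 3 (τ=1/2); S_3(τ)=-307/88

y_0=-5 y_1=3 y_2=4 y_3=-2 y_4=0
S(9/2) = -307/88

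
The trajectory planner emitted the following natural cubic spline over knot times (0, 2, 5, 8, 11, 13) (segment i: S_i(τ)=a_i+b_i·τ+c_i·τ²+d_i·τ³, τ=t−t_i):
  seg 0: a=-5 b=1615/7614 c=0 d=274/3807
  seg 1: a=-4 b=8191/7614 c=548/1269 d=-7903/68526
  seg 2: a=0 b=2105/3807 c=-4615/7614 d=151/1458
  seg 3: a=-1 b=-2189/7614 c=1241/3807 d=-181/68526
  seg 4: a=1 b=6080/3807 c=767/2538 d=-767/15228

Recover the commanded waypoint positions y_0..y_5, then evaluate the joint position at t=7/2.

y_0 = S_0(0) = a_0 = -5
y_1 = S_1(0) = a_1 = -4
y_2 = S_2(0) = a_2 = 0
y_3 = S_3(0) = a_3 = -1
y_4 = S_4(0) = a_4 = 1
y_5 = S_4(2) = 5
t_q=7/2 is in segment 1 (τ=3/2); S_1(τ)=-12209/6768

y_0=-5 y_1=-4 y_2=0 y_3=-1 y_4=1 y_5=5
S(7/2) = -12209/6768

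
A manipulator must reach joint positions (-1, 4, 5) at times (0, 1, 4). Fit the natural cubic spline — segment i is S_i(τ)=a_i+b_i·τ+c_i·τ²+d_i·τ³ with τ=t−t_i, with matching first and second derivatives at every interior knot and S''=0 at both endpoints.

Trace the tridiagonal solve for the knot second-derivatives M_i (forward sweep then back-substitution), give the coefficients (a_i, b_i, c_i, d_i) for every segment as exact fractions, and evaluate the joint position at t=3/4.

Δ: Δ0=5, Δ1=1/3
row 1: diag=8, rhs=-28; c'=3/8, d'=-7/2
back: M1=-7/2
M: M0=0, M1=-7/2, M2=0
seg 0: a=-1, c=M0/2=0, d=(M1−M0)/(6·1)=-7/12, b=Δ0−h0·(2M0+M1)/6=67/12
seg 1: a=4, c=M1/2=-7/4, d=(M2−M1)/(6·3)=7/36, b=Δ1−h1·(2M1+M2)/6=23/6
t_q=3/4 → seg 0, τ=3/4; S=-1+67/12·τ+0·τ²+-7/12·τ³=753/256

  seg 0: a=-1 b=67/12 c=0 d=-7/12
  seg 1: a=4 b=23/6 c=-7/4 d=7/36
S(3/4) = 753/256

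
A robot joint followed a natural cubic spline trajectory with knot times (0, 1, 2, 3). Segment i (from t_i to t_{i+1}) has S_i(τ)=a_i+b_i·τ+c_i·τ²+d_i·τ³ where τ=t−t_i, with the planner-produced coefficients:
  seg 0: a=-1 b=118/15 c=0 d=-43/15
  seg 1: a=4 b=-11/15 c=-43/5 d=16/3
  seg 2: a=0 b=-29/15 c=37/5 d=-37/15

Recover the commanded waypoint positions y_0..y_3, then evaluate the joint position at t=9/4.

y_0=-1 y_1=4 y_2=0 y_3=3
S(9/4) = -19/320

y_0 = S_0(0) = a_0 = -1
y_1 = S_1(0) = a_1 = 4
y_2 = S_2(0) = a_2 = 0
y_3 = S_2(1) = 3
t_q=9/4 is in segment 2 (τ=1/4); S_2(τ)=-19/320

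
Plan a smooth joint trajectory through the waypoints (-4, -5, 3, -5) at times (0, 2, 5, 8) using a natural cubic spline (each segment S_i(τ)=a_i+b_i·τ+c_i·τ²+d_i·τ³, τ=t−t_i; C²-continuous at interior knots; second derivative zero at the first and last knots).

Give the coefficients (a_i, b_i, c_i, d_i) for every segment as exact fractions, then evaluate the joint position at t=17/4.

  seg 0: a=-4 b=-109/74 c=0 d=9/37
  seg 1: a=-5 b=107/74 c=54/37 d=-701/1998
  seg 2: a=3 b=27/37 c=-377/222 d=377/1998
S(17/4) = 7793/4736

Δ: Δ0=-1/2, Δ1=8/3, Δ2=-8/3
row 1: diag=10, rhs=19; c'=3/10, d'=19/10
row 2: denom=12−3·3/10=111/10; d'=(-32−3·19/10)/(111/10)=-377/111
back: M2=-377/111
back: M1=19/10−3/10·-377/111=108/37
M: M0=0, M1=108/37, M2=-377/111, M3=0
seg 0: a=-4, c=M0/2=0, d=(M1−M0)/(6·2)=9/37, b=Δ0−h0·(2M0+M1)/6=-109/74
seg 1: a=-5, c=M1/2=54/37, d=(M2−M1)/(6·3)=-701/1998, b=Δ1−h1·(2M1+M2)/6=107/74
seg 2: a=3, c=M2/2=-377/222, d=(M3−M2)/(6·3)=377/1998, b=Δ2−h2·(2M2+M3)/6=27/37
t_q=17/4 → seg 1, τ=9/4; S=-5+107/74·τ+54/37·τ²+-701/1998·τ³=7793/4736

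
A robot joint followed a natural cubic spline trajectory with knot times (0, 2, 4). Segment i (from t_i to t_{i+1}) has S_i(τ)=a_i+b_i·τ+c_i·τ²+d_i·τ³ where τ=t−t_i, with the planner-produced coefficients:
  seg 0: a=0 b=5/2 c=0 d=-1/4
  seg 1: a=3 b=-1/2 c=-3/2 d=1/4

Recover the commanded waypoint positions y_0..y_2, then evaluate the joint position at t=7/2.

y_0 = S_0(0) = a_0 = 0
y_1 = S_1(0) = a_1 = 3
y_2 = S_1(2) = -2
t_q=7/2 is in segment 1 (τ=3/2); S_1(τ)=-9/32

y_0=0 y_1=3 y_2=-2
S(7/2) = -9/32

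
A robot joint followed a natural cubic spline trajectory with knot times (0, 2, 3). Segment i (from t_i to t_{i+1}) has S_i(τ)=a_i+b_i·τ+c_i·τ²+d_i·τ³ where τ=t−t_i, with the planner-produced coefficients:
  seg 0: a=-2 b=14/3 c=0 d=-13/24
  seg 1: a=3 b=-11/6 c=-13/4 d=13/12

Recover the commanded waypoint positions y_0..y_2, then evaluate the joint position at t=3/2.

y_0=-2 y_1=3 y_2=-1
S(3/2) = 203/64

y_0 = S_0(0) = a_0 = -2
y_1 = S_1(0) = a_1 = 3
y_2 = S_1(1) = -1
t_q=3/2 is in segment 0 (τ=3/2); S_0(τ)=203/64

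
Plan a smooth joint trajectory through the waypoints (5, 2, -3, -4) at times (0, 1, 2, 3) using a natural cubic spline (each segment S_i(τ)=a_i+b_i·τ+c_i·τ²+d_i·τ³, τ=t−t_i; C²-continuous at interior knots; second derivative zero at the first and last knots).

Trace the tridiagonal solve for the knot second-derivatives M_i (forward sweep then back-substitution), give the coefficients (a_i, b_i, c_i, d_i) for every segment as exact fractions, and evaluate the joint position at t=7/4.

Δ: Δ0=-3, Δ1=-5, Δ2=-1
row 1: diag=4, rhs=-12; c'=1/4, d'=-3
row 2: denom=4−1·1/4=15/4; d'=(24−1·-3)/(15/4)=36/5
back: M2=36/5
back: M1=-3−1/4·36/5=-24/5
M: M0=0, M1=-24/5, M2=36/5, M3=0
seg 0: a=5, c=M0/2=0, d=(M1−M0)/(6·1)=-4/5, b=Δ0−h0·(2M0+M1)/6=-11/5
seg 1: a=2, c=M1/2=-12/5, d=(M2−M1)/(6·1)=2, b=Δ1−h1·(2M1+M2)/6=-23/5
seg 2: a=-3, c=M2/2=18/5, d=(M3−M2)/(6·1)=-6/5, b=Δ2−h2·(2M2+M3)/6=-17/5
t_q=7/4 → seg 1, τ=3/4; S=2+-23/5·τ+-12/5·τ²+2·τ³=-313/160

  seg 0: a=5 b=-11/5 c=0 d=-4/5
  seg 1: a=2 b=-23/5 c=-12/5 d=2
  seg 2: a=-3 b=-17/5 c=18/5 d=-6/5
S(7/4) = -313/160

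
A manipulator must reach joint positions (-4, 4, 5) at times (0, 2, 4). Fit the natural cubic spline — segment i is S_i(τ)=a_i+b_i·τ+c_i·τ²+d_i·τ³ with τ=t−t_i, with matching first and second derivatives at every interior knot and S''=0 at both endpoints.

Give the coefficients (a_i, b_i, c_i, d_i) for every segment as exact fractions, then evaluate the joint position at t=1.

Δ: Δ0=4, Δ1=1/2
row 1: diag=8, rhs=-21; c'=1/4, d'=-21/8
back: M1=-21/8
M: M0=0, M1=-21/8, M2=0
seg 0: a=-4, c=M0/2=0, d=(M1−M0)/(6·2)=-7/32, b=Δ0−h0·(2M0+M1)/6=39/8
seg 1: a=4, c=M1/2=-21/16, d=(M2−M1)/(6·2)=7/32, b=Δ1−h1·(2M1+M2)/6=9/4
t_q=1 → seg 0, τ=1; S=-4+39/8·τ+0·τ²+-7/32·τ³=21/32

  seg 0: a=-4 b=39/8 c=0 d=-7/32
  seg 1: a=4 b=9/4 c=-21/16 d=7/32
S(1) = 21/32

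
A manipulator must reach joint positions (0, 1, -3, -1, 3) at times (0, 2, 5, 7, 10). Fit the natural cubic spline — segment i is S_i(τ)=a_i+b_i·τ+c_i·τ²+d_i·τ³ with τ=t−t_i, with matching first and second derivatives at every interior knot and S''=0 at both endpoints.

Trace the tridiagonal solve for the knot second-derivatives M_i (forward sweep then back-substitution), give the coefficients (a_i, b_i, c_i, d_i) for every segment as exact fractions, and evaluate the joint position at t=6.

Δ: Δ0=1/2, Δ1=-4/3, Δ2=1, Δ3=4/3
row 1: diag=10, rhs=-11; c'=3/10, d'=-11/10
row 2: denom=10−3·3/10=91/10; d'=(14−3·-11/10)/(91/10)=173/91
row 3: denom=10−2·20/91=870/91; d'=(2−2·173/91)/(870/91)=-82/435
back: M3=-82/435
back: M2=173/91−20/91·-82/435=169/87
back: M1=-11/10−3/10·169/87=-244/145
M: M0=0, M1=-244/145, M2=169/87, M3=-82/435, M4=0
seg 0: a=0, c=M0/2=0, d=(M1−M0)/(6·2)=-61/435, b=Δ0−h0·(2M0+M1)/6=923/870
seg 1: a=1, c=M1/2=-122/145, d=(M2−M1)/(6·3)=1577/7830, b=Δ1−h1·(2M1+M2)/6=-541/870
seg 2: a=-3, c=M2/2=169/174, d=(M3−M2)/(6·2)=-103/580, b=Δ2−h2·(2M2+M3)/6=-101/435
seg 3: a=-1, c=M3/2=-41/435, d=(M4−M3)/(6·3)=41/3915, b=Δ3−h3·(2M3+M4)/6=662/435
t_q=6 → seg 2, τ=1; S=-3+-101/435·τ+169/174·τ²+-103/580·τ³=-4243/1740

  seg 0: a=0 b=923/870 c=0 d=-61/435
  seg 1: a=1 b=-541/870 c=-122/145 d=1577/7830
  seg 2: a=-3 b=-101/435 c=169/174 d=-103/580
  seg 3: a=-1 b=662/435 c=-41/435 d=41/3915
S(6) = -4243/1740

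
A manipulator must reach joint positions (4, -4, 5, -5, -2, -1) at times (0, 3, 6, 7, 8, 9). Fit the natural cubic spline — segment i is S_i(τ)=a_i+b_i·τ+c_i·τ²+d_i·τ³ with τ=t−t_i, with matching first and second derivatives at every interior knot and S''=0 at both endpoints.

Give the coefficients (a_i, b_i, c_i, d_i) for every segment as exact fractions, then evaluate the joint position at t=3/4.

  seg 0: a=4 b=-7565/1257 c=0 d=4213/11313
  seg 1: a=-4 b=5074/1257 c=4213/1257 d=-13942/11313
  seg 2: a=5 b=-11474/1257 c=-3243/419 d=8633/1257
  seg 3: a=-5 b=-5033/1257 c=5390/419 d=-7366/1257
  seg 4: a=-2 b=5209/1257 c=-1976/419 d=1976/1257
S(3/4) = -9563/26816

Δ: Δ0=-8/3, Δ1=3, Δ2=-10, Δ3=3, Δ4=1
row 1: diag=12, rhs=34; c'=1/4, d'=17/6
row 2: denom=8−3·1/4=29/4; d'=(-78−3·17/6)/(29/4)=-346/29
row 3: denom=4−1·4/29=112/29; d'=(78−1·-346/29)/(112/29)=163/7
row 4: denom=4−1·29/112=419/112; d'=(-12−1·163/7)/(419/112)=-3952/419
back: M4=-3952/419
back: M3=163/7−29/112·-3952/419=10780/419
back: M2=-346/29−4/29·10780/419=-6486/419
back: M1=17/6−1/4·-6486/419=8426/1257
M: M0=0, M1=8426/1257, M2=-6486/419, M3=10780/419, M4=-3952/419, M5=0
seg 0: a=4, c=M0/2=0, d=(M1−M0)/(6·3)=4213/11313, b=Δ0−h0·(2M0+M1)/6=-7565/1257
seg 1: a=-4, c=M1/2=4213/1257, d=(M2−M1)/(6·3)=-13942/11313, b=Δ1−h1·(2M1+M2)/6=5074/1257
seg 2: a=5, c=M2/2=-3243/419, d=(M3−M2)/(6·1)=8633/1257, b=Δ2−h2·(2M2+M3)/6=-11474/1257
seg 3: a=-5, c=M3/2=5390/419, d=(M4−M3)/(6·1)=-7366/1257, b=Δ3−h3·(2M3+M4)/6=-5033/1257
seg 4: a=-2, c=M4/2=-1976/419, d=(M5−M4)/(6·1)=1976/1257, b=Δ4−h4·(2M4+M5)/6=5209/1257
t_q=3/4 → seg 0, τ=3/4; S=4+-7565/1257·τ+0·τ²+4213/11313·τ³=-9563/26816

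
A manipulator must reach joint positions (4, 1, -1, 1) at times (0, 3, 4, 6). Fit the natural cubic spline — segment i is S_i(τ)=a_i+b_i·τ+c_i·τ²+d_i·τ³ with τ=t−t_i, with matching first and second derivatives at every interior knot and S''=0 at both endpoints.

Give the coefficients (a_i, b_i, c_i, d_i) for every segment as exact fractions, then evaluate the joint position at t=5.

Δ: Δ0=-1, Δ1=-2, Δ2=1
row 1: diag=8, rhs=-6; c'=1/8, d'=-3/4
row 2: denom=6−1·1/8=47/8; d'=(18−1·-3/4)/(47/8)=150/47
back: M2=150/47
back: M1=-3/4−1/8·150/47=-54/47
M: M0=0, M1=-54/47, M2=150/47, M3=0
seg 0: a=4, c=M0/2=0, d=(M1−M0)/(6·3)=-3/47, b=Δ0−h0·(2M0+M1)/6=-20/47
seg 1: a=1, c=M1/2=-27/47, d=(M2−M1)/(6·1)=34/47, b=Δ1−h1·(2M1+M2)/6=-101/47
seg 2: a=-1, c=M2/2=75/47, d=(M3−M2)/(6·2)=-25/94, b=Δ2−h2·(2M2+M3)/6=-53/47
t_q=5 → seg 2, τ=1; S=-1+-53/47·τ+75/47·τ²+-25/94·τ³=-75/94

  seg 0: a=4 b=-20/47 c=0 d=-3/47
  seg 1: a=1 b=-101/47 c=-27/47 d=34/47
  seg 2: a=-1 b=-53/47 c=75/47 d=-25/94
S(5) = -75/94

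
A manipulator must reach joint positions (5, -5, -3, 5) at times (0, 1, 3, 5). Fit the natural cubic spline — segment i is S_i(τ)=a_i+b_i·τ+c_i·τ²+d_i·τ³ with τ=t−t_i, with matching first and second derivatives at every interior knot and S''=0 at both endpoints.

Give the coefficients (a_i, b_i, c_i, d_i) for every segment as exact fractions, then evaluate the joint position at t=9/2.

Δ: Δ0=-10, Δ1=1, Δ2=4
row 1: diag=6, rhs=66; c'=1/3, d'=11
row 2: denom=8−2·1/3=22/3; d'=(18−2·11)/(22/3)=-6/11
back: M2=-6/11
back: M1=11−1/3·-6/11=123/11
M: M0=0, M1=123/11, M2=-6/11, M3=0
seg 0: a=5, c=M0/2=0, d=(M1−M0)/(6·1)=41/22, b=Δ0−h0·(2M0+M1)/6=-261/22
seg 1: a=-5, c=M1/2=123/22, d=(M2−M1)/(6·2)=-43/44, b=Δ1−h1·(2M1+M2)/6=-69/11
seg 2: a=-3, c=M2/2=-3/11, d=(M3−M2)/(6·2)=1/22, b=Δ2−h2·(2M2+M3)/6=48/11
t_q=9/2 → seg 2, τ=3/2; S=-3+48/11·τ+-3/11·τ²+1/22·τ³=543/176

  seg 0: a=5 b=-261/22 c=0 d=41/22
  seg 1: a=-5 b=-69/11 c=123/22 d=-43/44
  seg 2: a=-3 b=48/11 c=-3/11 d=1/22
S(9/2) = 543/176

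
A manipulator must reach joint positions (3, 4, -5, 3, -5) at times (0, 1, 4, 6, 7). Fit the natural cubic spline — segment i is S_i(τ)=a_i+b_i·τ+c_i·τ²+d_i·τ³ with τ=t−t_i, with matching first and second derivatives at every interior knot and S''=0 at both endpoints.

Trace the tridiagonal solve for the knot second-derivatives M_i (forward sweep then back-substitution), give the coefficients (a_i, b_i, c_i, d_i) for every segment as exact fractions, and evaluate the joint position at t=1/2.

Δ: Δ0=1, Δ1=-3, Δ2=4, Δ3=-8
row 1: diag=8, rhs=-24; c'=3/8, d'=-3
row 2: denom=10−3·3/8=71/8; d'=(42−3·-3)/(71/8)=408/71
row 3: denom=6−2·16/71=394/71; d'=(-72−2·408/71)/(394/71)=-2964/197
back: M3=-2964/197
back: M2=408/71−16/71·-2964/197=1800/197
back: M1=-3−3/8·1800/197=-1266/197
M: M0=0, M1=-1266/197, M2=1800/197, M3=-2964/197, M4=0
seg 0: a=3, c=M0/2=0, d=(M1−M0)/(6·1)=-211/197, b=Δ0−h0·(2M0+M1)/6=408/197
seg 1: a=4, c=M1/2=-633/197, d=(M2−M1)/(6·3)=511/591, b=Δ1−h1·(2M1+M2)/6=-225/197
seg 2: a=-5, c=M2/2=900/197, d=(M3−M2)/(6·2)=-397/197, b=Δ2−h2·(2M2+M3)/6=576/197
seg 3: a=3, c=M3/2=-1482/197, d=(M4−M3)/(6·1)=494/197, b=Δ3−h3·(2M3+M4)/6=-588/197
t_q=1/2 → seg 0, τ=1/2; S=3+408/197·τ+0·τ²+-211/197·τ³=6149/1576

  seg 0: a=3 b=408/197 c=0 d=-211/197
  seg 1: a=4 b=-225/197 c=-633/197 d=511/591
  seg 2: a=-5 b=576/197 c=900/197 d=-397/197
  seg 3: a=3 b=-588/197 c=-1482/197 d=494/197
S(1/2) = 6149/1576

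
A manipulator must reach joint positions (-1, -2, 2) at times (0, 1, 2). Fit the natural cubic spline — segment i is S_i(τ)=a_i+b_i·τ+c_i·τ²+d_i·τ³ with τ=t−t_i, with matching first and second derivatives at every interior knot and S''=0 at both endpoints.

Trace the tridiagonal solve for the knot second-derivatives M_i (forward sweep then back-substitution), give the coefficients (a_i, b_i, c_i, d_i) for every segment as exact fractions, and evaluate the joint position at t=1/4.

  seg 0: a=-1 b=-9/4 c=0 d=5/4
  seg 1: a=-2 b=3/2 c=15/4 d=-5/4
S(1/4) = -395/256

Δ: Δ0=-1, Δ1=4
row 1: diag=4, rhs=30; c'=1/4, d'=15/2
back: M1=15/2
M: M0=0, M1=15/2, M2=0
seg 0: a=-1, c=M0/2=0, d=(M1−M0)/(6·1)=5/4, b=Δ0−h0·(2M0+M1)/6=-9/4
seg 1: a=-2, c=M1/2=15/4, d=(M2−M1)/(6·1)=-5/4, b=Δ1−h1·(2M1+M2)/6=3/2
t_q=1/4 → seg 0, τ=1/4; S=-1+-9/4·τ+0·τ²+5/4·τ³=-395/256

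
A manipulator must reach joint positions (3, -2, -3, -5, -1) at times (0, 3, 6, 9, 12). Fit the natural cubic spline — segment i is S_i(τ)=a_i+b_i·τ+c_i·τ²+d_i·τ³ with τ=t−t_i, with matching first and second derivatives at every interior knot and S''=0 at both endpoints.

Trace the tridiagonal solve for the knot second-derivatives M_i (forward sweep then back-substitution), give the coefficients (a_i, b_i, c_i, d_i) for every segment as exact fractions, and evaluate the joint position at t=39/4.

  seg 0: a=3 b=-25/12 c=0 d=5/108
  seg 1: a=-2 b=-5/6 c=5/12 d=-1/12
  seg 2: a=-3 b=-7/12 c=-1/3 d=11/108
  seg 3: a=-5 b=1/6 c=7/12 d=-7/108
S(39/4) = -1171/256

Δ: Δ0=-5/3, Δ1=-1/3, Δ2=-2/3, Δ3=4/3
row 1: diag=12, rhs=8; c'=1/4, d'=2/3
row 2: denom=12−3·1/4=45/4; d'=(-2−3·2/3)/(45/4)=-16/45
row 3: denom=12−3·4/15=56/5; d'=(12−3·-16/45)/(56/5)=7/6
back: M3=7/6
back: M2=-16/45−4/15·7/6=-2/3
back: M1=2/3−1/4·-2/3=5/6
M: M0=0, M1=5/6, M2=-2/3, M3=7/6, M4=0
seg 0: a=3, c=M0/2=0, d=(M1−M0)/(6·3)=5/108, b=Δ0−h0·(2M0+M1)/6=-25/12
seg 1: a=-2, c=M1/2=5/12, d=(M2−M1)/(6·3)=-1/12, b=Δ1−h1·(2M1+M2)/6=-5/6
seg 2: a=-3, c=M2/2=-1/3, d=(M3−M2)/(6·3)=11/108, b=Δ2−h2·(2M2+M3)/6=-7/12
seg 3: a=-5, c=M3/2=7/12, d=(M4−M3)/(6·3)=-7/108, b=Δ3−h3·(2M3+M4)/6=1/6
t_q=39/4 → seg 3, τ=3/4; S=-5+1/6·τ+7/12·τ²+-7/108·τ³=-1171/256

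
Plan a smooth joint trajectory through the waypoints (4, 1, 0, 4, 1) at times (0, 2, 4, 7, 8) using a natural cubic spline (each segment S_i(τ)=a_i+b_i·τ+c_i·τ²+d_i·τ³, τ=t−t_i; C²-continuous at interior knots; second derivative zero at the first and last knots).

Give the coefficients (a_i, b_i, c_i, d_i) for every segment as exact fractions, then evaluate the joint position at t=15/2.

  seg 0: a=4 b=-1253/804 c=0 d=47/3216
  seg 1: a=1 b=-278/201 c=47/536 d=569/3216
  seg 2: a=0 b=877/804 c=77/67 d=-859/2412
  seg 3: a=4 b=-655/402 c=-551/268 d=551/804
S(15/2) = 5911/2144

Δ: Δ0=-3/2, Δ1=-1/2, Δ2=4/3, Δ3=-3
row 1: diag=8, rhs=6; c'=1/4, d'=3/4
row 2: denom=10−2·1/4=19/2; d'=(11−2·3/4)/(19/2)=1
row 3: denom=8−3·6/19=134/19; d'=(-26−3·1)/(134/19)=-551/134
back: M3=-551/134
back: M2=1−6/19·-551/134=154/67
back: M1=3/4−1/4·154/67=47/268
M: M0=0, M1=47/268, M2=154/67, M3=-551/134, M4=0
seg 0: a=4, c=M0/2=0, d=(M1−M0)/(6·2)=47/3216, b=Δ0−h0·(2M0+M1)/6=-1253/804
seg 1: a=1, c=M1/2=47/536, d=(M2−M1)/(6·2)=569/3216, b=Δ1−h1·(2M1+M2)/6=-278/201
seg 2: a=0, c=M2/2=77/67, d=(M3−M2)/(6·3)=-859/2412, b=Δ2−h2·(2M2+M3)/6=877/804
seg 3: a=4, c=M3/2=-551/268, d=(M4−M3)/(6·1)=551/804, b=Δ3−h3·(2M3+M4)/6=-655/402
t_q=15/2 → seg 3, τ=1/2; S=4+-655/402·τ+-551/268·τ²+551/804·τ³=5911/2144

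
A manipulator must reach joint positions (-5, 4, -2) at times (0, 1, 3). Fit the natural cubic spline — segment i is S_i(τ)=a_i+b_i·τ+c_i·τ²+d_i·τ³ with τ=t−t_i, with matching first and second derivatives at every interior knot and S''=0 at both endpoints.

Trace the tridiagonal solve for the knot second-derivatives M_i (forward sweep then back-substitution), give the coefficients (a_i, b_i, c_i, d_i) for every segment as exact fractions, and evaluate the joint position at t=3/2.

Δ: Δ0=9, Δ1=-3
row 1: diag=6, rhs=-72; c'=1/3, d'=-12
back: M1=-12
M: M0=0, M1=-12, M2=0
seg 0: a=-5, c=M0/2=0, d=(M1−M0)/(6·1)=-2, b=Δ0−h0·(2M0+M1)/6=11
seg 1: a=4, c=M1/2=-6, d=(M2−M1)/(6·2)=1, b=Δ1−h1·(2M1+M2)/6=5
t_q=3/2 → seg 1, τ=1/2; S=4+5·τ+-6·τ²+1·τ³=41/8

  seg 0: a=-5 b=11 c=0 d=-2
  seg 1: a=4 b=5 c=-6 d=1
S(3/2) = 41/8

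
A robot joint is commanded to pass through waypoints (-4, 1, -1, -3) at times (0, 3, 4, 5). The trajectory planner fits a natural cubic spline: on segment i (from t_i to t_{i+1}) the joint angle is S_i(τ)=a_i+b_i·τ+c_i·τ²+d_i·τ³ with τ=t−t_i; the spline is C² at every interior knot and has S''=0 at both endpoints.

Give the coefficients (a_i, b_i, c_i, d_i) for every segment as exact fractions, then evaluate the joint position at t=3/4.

Δ: Δ0=5/3, Δ1=-2, Δ2=-2
row 1: diag=8, rhs=-22; c'=1/8, d'=-11/4
row 2: denom=4−1·1/8=31/8; d'=(0−1·-11/4)/(31/8)=22/31
back: M2=22/31
back: M1=-11/4−1/8·22/31=-88/31
M: M0=0, M1=-88/31, M2=22/31, M3=0
seg 0: a=-4, c=M0/2=0, d=(M1−M0)/(6·3)=-44/279, b=Δ0−h0·(2M0+M1)/6=287/93
seg 1: a=1, c=M1/2=-44/31, d=(M2−M1)/(6·1)=55/93, b=Δ1−h1·(2M1+M2)/6=-109/93
seg 2: a=-1, c=M2/2=11/31, d=(M3−M2)/(6·1)=-11/93, b=Δ2−h2·(2M2+M3)/6=-208/93
t_q=3/4 → seg 0, τ=3/4; S=-4+287/93·τ+0·τ²+-44/279·τ³=-869/496

  seg 0: a=-4 b=287/93 c=0 d=-44/279
  seg 1: a=1 b=-109/93 c=-44/31 d=55/93
  seg 2: a=-1 b=-208/93 c=11/31 d=-11/93
S(3/4) = -869/496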